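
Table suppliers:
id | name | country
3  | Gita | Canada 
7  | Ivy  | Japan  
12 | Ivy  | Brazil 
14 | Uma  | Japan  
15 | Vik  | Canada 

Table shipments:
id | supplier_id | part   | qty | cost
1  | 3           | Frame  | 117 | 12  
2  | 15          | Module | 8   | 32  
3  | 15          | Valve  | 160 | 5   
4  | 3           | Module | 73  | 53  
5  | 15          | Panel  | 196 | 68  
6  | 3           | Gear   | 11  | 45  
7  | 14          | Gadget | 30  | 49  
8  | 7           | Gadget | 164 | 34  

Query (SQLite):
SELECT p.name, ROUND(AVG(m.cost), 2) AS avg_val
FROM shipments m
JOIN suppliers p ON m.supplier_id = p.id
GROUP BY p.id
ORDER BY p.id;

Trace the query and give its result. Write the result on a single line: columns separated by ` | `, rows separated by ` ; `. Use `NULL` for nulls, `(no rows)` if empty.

Join each shipments row to its suppliers via supplier_id.
Group joined rows by suppliers.id; compute ROUND(AVG(m.cost), 2) per group.
  3: ids {1, 4, 6} → ROUND(AVG(m.cost), 2)=36.67
  7: ids {8} → ROUND(AVG(m.cost), 2)=34
  14: ids {7} → ROUND(AVG(m.cost), 2)=49
  15: ids {2, 3, 5} → ROUND(AVG(m.cost), 2)=35

Gita | 36.67 ; Ivy | 34 ; Uma | 49 ; Vik | 35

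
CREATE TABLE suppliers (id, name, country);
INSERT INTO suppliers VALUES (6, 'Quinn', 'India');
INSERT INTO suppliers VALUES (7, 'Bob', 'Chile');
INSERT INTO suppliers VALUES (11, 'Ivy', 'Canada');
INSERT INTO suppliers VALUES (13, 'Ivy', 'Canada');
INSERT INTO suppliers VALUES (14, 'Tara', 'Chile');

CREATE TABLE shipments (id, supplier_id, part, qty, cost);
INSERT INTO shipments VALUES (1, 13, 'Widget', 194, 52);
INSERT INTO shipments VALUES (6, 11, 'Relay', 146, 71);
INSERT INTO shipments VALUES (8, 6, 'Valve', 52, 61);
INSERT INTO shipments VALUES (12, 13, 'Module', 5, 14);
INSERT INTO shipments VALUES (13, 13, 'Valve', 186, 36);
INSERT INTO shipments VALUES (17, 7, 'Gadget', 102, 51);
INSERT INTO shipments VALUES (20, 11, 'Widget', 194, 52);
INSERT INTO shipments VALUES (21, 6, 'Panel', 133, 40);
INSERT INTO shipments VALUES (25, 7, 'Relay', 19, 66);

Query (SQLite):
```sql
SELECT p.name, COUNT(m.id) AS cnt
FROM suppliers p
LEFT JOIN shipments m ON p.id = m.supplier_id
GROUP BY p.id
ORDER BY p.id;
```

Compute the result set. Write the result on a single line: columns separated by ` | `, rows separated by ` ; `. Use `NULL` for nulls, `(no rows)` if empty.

LEFT JOIN keeps every suppliers row; unmatched ones get NULL for shipments columns.
Group by suppliers.id and compute COUNT(m.id). COUNT(col) of an all-NULL group is 0.
  6: ids {8, 21} → COUNT(m.id)=2
  7: ids {17, 25} → COUNT(m.id)=2
  11: ids {6, 20} → COUNT(m.id)=2
  13: ids {1, 12, 13} → COUNT(m.id)=3
  14: ids {—} → COUNT(m.id)=0

Quinn | 2 ; Bob | 2 ; Ivy | 2 ; Ivy | 3 ; Tara | 0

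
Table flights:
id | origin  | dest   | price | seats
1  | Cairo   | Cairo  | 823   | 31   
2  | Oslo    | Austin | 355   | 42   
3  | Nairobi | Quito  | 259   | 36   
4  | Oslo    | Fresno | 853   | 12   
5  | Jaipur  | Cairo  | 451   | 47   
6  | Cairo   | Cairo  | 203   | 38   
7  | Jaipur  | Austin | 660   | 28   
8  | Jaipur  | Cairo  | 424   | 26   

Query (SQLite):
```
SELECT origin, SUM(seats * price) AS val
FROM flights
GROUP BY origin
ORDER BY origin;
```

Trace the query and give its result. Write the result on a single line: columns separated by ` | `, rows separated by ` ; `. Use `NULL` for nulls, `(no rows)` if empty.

Cairo | 33227 ; Jaipur | 50701 ; Nairobi | 9324 ; Oslo | 25146

For each row compute seats * price.
Group by origin; take SUM of the expression per group.
  Cairo: ids {1, 6} → SUM(seats * price)=33227
  Jaipur: ids {5, 7, 8} → SUM(seats * price)=50701
  Nairobi: ids {3} → SUM(seats * price)=9324
  Oslo: ids {2, 4} → SUM(seats * price)=25146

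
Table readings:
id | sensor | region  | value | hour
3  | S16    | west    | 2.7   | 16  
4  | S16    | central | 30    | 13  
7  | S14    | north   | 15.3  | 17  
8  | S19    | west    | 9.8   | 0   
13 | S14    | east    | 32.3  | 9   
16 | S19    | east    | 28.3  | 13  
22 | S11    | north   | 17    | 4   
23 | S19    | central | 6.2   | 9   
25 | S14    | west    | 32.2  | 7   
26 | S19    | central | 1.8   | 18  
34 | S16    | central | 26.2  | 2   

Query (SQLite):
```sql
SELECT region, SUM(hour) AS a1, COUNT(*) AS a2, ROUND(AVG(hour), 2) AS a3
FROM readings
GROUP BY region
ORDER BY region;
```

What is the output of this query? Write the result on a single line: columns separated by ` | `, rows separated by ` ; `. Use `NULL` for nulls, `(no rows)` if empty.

central | 42 | 4 | 10.5 ; east | 22 | 2 | 11 ; north | 21 | 2 | 10.5 ; west | 23 | 3 | 7.67

Group readings by region.
Per group compute: SUM(hour), COUNT(*), ROUND(AVG(hour), 2).
  central: ids {4, 23, 26, 34} → SUM(hour)=42, COUNT(*)=4, ROUND(AVG(hour), 2)=10.5
  east: ids {13, 16} → SUM(hour)=22, COUNT(*)=2, ROUND(AVG(hour), 2)=11
  north: ids {7, 22} → SUM(hour)=21, COUNT(*)=2, ROUND(AVG(hour), 2)=10.5
  west: ids {3, 8, 25} → SUM(hour)=23, COUNT(*)=3, ROUND(AVG(hour), 2)=7.67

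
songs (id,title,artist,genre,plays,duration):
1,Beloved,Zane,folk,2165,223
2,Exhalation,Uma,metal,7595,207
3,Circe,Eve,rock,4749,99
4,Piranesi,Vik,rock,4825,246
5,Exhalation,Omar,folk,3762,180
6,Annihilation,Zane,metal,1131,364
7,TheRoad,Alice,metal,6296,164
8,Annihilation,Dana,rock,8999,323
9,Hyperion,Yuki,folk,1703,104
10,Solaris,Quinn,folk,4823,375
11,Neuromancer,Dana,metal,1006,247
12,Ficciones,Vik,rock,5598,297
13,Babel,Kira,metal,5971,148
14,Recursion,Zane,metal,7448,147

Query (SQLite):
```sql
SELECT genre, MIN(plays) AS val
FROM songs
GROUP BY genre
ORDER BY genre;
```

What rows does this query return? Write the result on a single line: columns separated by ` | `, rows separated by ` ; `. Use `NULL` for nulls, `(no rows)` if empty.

Partition songs by genre; compute MIN(plays) within each group.
  folk: ids {1, 5, 9, 10} → MIN(plays)=1703
  metal: ids {2, 6, 7, 11, 13, 14} → MIN(plays)=1006
  rock: ids {3, 4, 8, 12} → MIN(plays)=4749

folk | 1703 ; metal | 1006 ; rock | 4749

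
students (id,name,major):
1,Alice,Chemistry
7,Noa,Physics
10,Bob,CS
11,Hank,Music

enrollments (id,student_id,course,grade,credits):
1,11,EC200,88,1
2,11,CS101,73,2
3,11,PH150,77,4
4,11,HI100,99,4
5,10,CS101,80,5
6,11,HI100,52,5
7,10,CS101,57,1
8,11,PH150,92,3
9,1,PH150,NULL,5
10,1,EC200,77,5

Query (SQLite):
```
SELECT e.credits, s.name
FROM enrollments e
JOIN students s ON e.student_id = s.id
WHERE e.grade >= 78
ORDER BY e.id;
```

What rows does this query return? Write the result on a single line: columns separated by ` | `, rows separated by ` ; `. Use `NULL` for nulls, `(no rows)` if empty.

Each enrollments row matches the students row where student_id = students.id.
Then keep rows with e.grade >= 78.

1 | Hank ; 4 | Hank ; 5 | Bob ; 3 | Hank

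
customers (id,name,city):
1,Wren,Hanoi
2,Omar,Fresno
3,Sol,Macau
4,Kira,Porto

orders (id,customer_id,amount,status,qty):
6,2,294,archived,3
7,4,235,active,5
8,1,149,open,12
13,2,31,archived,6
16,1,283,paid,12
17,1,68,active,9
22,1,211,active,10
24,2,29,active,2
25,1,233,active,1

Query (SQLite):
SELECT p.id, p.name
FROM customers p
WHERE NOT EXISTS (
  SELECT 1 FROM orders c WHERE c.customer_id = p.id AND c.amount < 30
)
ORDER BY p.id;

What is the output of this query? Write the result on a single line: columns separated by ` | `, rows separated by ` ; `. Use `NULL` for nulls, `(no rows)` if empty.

1 | Wren ; 3 | Sol ; 4 | Kira

For each customers row, check whether any orders with matching customer_id has amount < 30.
Keep rows where that is false.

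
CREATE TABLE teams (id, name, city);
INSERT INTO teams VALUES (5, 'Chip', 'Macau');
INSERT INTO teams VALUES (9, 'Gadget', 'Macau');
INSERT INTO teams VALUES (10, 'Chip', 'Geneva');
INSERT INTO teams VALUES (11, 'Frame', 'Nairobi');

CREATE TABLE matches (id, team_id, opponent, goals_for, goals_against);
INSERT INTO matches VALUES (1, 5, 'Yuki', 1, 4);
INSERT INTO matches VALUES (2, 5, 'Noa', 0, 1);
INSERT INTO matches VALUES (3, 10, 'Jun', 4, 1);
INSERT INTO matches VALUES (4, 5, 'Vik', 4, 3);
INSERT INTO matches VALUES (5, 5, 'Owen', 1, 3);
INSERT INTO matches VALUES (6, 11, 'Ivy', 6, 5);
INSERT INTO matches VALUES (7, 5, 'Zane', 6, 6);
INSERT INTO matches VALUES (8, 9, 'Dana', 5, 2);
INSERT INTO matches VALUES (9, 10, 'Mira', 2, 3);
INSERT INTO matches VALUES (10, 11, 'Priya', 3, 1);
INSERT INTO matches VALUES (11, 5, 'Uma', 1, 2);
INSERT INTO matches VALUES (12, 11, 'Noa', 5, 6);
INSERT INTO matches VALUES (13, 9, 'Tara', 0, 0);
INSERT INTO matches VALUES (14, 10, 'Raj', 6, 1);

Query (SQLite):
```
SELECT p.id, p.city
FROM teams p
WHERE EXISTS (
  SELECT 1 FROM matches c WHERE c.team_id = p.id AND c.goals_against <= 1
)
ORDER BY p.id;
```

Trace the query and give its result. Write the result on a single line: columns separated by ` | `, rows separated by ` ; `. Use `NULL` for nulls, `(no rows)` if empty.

For each teams row, check whether any matches with matching team_id has goals_against <= 1.
Keep rows where that is true.

5 | Macau ; 9 | Macau ; 10 | Geneva ; 11 | Nairobi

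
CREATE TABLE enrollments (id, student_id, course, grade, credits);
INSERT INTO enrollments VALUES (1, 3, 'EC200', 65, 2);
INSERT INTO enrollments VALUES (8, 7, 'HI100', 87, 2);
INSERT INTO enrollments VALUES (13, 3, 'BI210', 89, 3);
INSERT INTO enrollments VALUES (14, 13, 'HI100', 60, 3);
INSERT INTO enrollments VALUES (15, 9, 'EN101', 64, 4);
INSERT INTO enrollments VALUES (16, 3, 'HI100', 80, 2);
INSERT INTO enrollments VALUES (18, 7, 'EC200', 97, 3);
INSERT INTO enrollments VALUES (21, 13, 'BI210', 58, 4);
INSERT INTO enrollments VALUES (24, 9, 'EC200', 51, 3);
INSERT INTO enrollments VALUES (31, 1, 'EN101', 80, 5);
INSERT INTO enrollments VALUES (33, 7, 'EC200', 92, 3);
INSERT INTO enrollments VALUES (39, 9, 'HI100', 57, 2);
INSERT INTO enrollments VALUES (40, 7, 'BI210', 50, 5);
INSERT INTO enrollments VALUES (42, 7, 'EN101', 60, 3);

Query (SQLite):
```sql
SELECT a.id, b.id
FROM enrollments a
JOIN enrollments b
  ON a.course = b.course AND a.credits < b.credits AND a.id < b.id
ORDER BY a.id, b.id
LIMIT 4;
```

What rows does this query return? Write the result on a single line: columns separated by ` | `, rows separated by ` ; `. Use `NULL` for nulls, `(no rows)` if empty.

1 | 18 ; 1 | 24 ; 1 | 33 ; 8 | 14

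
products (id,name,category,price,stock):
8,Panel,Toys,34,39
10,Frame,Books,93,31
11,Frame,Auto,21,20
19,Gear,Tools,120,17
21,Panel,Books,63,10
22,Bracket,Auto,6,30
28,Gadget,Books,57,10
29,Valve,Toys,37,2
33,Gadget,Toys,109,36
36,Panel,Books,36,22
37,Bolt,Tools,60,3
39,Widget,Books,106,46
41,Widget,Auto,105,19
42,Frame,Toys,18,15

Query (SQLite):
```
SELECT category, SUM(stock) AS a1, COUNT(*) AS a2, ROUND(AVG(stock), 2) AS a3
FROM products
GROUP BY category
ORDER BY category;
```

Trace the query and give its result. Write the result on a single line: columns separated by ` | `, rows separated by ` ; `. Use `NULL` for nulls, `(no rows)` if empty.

Group products by category.
Per group compute: SUM(stock), COUNT(*), ROUND(AVG(stock), 2).
  Auto: ids {11, 22, 41} → SUM(stock)=69, COUNT(*)=3, ROUND(AVG(stock), 2)=23
  Books: ids {10, 21, 28, 36, 39} → SUM(stock)=119, COUNT(*)=5, ROUND(AVG(stock), 2)=23.8
  Tools: ids {19, 37} → SUM(stock)=20, COUNT(*)=2, ROUND(AVG(stock), 2)=10
  Toys: ids {8, 29, 33, 42} → SUM(stock)=92, COUNT(*)=4, ROUND(AVG(stock), 2)=23

Auto | 69 | 3 | 23 ; Books | 119 | 5 | 23.8 ; Tools | 20 | 2 | 10 ; Toys | 92 | 4 | 23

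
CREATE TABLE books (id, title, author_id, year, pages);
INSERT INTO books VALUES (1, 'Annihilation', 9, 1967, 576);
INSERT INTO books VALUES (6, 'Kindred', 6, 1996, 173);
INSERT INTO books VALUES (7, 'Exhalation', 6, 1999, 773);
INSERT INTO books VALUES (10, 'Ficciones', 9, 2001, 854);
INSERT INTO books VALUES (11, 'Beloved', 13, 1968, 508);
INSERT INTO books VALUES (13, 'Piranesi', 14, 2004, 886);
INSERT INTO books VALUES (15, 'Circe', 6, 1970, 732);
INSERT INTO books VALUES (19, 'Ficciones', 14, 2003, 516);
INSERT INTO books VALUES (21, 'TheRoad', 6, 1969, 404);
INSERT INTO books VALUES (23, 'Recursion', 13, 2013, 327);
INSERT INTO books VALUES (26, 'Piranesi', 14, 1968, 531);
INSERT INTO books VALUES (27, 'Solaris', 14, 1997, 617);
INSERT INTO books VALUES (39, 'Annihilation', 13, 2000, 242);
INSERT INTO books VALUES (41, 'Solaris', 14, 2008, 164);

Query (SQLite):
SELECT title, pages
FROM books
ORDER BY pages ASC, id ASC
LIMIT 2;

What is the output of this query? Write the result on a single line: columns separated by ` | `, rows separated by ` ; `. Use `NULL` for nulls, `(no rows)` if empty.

Sort by pages asc, tiebreak id asc: (164, id=41), (173, id=6), (242, id=39), (327, id=23), (404, id=21) …. Take first 2.

Solaris | 164 ; Kindred | 173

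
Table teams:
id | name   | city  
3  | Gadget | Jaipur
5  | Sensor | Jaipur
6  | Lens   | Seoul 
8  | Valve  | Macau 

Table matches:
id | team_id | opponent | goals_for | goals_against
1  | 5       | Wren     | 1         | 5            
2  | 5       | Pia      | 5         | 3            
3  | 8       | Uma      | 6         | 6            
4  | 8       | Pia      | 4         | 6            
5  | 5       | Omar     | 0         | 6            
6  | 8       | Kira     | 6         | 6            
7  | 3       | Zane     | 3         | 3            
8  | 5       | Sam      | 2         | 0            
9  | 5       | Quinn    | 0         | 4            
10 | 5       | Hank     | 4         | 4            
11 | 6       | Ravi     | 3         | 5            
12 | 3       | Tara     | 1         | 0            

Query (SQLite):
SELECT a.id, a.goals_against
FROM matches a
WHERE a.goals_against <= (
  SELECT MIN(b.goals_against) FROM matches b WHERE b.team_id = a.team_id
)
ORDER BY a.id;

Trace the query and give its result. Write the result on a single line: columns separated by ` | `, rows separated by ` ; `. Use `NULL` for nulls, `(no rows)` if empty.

For each matches row a, compute MIN(goals_against) over rows sharing a.team_id.
Keep row a if a.goals_against <= that per-group MIN.
  team_id=3: MIN(goals_against) = 0
  team_id=5: MIN(goals_against) = 0
  team_id=6: MIN(goals_against) = 5
  team_id=8: MIN(goals_against) = 6

3 | 6 ; 4 | 6 ; 6 | 6 ; 8 | 0 ; 11 | 5 ; 12 | 0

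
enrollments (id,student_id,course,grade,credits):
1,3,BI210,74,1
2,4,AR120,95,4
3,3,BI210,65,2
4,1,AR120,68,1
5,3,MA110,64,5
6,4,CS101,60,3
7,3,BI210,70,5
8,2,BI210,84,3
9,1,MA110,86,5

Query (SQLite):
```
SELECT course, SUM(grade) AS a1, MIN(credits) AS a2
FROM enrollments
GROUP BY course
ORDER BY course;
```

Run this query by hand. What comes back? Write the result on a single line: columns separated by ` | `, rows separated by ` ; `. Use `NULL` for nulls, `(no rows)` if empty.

Group enrollments by course.
Per group compute: SUM(grade), MIN(credits).
  AR120: ids {2, 4} → SUM(grade)=163, MIN(credits)=1
  BI210: ids {1, 3, 7, 8} → SUM(grade)=293, MIN(credits)=1
  CS101: ids {6} → SUM(grade)=60, MIN(credits)=3
  MA110: ids {5, 9} → SUM(grade)=150, MIN(credits)=5

AR120 | 163 | 1 ; BI210 | 293 | 1 ; CS101 | 60 | 3 ; MA110 | 150 | 5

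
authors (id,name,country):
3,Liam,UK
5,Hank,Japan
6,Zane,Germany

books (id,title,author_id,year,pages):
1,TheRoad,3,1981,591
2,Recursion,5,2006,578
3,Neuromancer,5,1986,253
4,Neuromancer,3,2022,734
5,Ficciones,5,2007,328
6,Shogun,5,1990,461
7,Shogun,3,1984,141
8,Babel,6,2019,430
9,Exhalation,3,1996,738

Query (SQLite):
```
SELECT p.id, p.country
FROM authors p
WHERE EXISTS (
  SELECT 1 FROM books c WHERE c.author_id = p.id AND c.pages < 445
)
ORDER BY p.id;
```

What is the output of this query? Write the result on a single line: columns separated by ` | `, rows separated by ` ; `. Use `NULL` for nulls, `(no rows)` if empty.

For each authors row, check whether any books with matching author_id has pages < 445.
Keep rows where that is true.

3 | UK ; 5 | Japan ; 6 | Germany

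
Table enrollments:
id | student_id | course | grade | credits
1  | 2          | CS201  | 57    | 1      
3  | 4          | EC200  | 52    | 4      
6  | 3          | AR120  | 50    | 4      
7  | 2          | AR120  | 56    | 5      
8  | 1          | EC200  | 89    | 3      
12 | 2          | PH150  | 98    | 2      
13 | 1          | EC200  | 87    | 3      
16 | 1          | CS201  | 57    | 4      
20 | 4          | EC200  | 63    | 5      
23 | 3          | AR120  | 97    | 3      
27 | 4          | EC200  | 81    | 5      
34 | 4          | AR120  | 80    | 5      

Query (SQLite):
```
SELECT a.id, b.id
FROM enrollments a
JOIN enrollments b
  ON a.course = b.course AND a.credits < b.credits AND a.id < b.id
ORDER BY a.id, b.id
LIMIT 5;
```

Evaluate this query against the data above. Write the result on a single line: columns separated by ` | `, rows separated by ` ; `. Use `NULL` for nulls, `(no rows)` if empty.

1 | 16 ; 3 | 20 ; 3 | 27 ; 6 | 7 ; 6 | 34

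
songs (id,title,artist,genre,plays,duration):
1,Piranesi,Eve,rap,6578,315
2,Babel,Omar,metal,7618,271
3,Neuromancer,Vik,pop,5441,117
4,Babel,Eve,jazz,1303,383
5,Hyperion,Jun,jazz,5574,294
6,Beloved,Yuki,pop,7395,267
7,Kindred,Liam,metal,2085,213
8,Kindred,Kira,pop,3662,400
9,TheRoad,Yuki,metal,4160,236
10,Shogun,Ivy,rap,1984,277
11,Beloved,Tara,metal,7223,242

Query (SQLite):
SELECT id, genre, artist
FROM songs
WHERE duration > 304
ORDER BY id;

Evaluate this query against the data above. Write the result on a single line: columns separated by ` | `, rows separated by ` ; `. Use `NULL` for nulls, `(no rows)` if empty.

1 | rap | Eve ; 4 | jazz | Eve ; 8 | pop | Kira

duration > 304: ids {1, 4, 8}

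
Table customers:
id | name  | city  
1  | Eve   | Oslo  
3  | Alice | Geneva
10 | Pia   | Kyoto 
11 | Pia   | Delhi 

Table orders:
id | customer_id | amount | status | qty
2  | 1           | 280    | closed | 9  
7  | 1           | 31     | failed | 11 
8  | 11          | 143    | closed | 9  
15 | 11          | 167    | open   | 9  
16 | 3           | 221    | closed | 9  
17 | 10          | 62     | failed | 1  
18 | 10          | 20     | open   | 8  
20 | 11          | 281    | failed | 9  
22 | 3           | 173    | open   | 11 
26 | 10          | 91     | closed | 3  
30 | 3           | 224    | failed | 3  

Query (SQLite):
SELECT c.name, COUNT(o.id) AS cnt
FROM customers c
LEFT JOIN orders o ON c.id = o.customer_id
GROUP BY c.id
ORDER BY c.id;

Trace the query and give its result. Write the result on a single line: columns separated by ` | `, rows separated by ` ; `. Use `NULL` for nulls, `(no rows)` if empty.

LEFT JOIN keeps every customers row; unmatched ones get NULL for orders columns.
Group by customers.id and compute COUNT(o.id). COUNT(col) of an all-NULL group is 0.
  1: ids {2, 7} → COUNT(o.id)=2
  3: ids {16, 22, 30} → COUNT(o.id)=3
  10: ids {17, 18, 26} → COUNT(o.id)=3
  11: ids {8, 15, 20} → COUNT(o.id)=3

Eve | 2 ; Alice | 3 ; Pia | 3 ; Pia | 3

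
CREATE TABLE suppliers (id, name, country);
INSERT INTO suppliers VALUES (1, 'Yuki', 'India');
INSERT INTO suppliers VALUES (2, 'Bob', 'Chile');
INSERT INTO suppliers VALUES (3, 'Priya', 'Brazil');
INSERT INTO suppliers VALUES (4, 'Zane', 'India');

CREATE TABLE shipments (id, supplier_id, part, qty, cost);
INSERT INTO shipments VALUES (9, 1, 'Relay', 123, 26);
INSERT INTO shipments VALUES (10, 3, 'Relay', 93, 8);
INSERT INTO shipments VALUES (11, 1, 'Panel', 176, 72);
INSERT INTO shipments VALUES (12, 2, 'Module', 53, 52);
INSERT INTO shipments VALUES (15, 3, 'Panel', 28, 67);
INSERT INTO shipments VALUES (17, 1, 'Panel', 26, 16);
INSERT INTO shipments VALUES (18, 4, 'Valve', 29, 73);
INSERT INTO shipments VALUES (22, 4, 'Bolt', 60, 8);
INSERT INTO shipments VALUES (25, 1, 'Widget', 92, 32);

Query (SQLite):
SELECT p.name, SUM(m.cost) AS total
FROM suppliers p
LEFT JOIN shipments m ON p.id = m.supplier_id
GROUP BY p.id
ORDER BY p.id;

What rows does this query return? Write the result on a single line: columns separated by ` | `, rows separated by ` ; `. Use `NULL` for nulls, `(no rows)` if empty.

LEFT JOIN keeps every suppliers row; unmatched ones get NULL for shipments columns.
Group by suppliers.id and compute SUM(m.cost). SUM over an all-NULL group is NULL.
  1: ids {9, 11, 17, 25} → SUM(m.cost)=146
  2: ids {12} → SUM(m.cost)=52
  3: ids {10, 15} → SUM(m.cost)=75
  4: ids {18, 22} → SUM(m.cost)=81

Yuki | 146 ; Bob | 52 ; Priya | 75 ; Zane | 81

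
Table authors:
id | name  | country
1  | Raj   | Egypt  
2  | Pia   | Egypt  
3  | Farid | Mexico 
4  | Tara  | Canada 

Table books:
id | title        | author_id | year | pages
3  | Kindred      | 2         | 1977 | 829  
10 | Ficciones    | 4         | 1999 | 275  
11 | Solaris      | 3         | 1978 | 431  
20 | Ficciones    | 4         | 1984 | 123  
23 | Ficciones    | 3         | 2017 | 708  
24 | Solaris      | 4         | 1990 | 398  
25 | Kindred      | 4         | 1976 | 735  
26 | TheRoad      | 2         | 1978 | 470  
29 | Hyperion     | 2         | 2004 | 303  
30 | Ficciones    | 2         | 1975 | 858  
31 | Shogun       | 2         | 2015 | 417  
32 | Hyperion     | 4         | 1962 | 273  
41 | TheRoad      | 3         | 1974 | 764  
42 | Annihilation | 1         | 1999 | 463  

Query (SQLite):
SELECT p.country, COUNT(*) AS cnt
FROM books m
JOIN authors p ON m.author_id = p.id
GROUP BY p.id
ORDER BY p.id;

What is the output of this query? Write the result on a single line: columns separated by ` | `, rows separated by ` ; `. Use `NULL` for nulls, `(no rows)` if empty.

Egypt | 1 ; Egypt | 5 ; Mexico | 3 ; Canada | 5

Join each books row to its authors via author_id.
Group joined rows by authors.id; compute COUNT(*) per group.
  1: ids {42} → COUNT(*)=1
  2: ids {3, 26, 29, 30, 31} → COUNT(*)=5
  3: ids {11, 23, 41} → COUNT(*)=3
  4: ids {10, 20, 24, 25, 32} → COUNT(*)=5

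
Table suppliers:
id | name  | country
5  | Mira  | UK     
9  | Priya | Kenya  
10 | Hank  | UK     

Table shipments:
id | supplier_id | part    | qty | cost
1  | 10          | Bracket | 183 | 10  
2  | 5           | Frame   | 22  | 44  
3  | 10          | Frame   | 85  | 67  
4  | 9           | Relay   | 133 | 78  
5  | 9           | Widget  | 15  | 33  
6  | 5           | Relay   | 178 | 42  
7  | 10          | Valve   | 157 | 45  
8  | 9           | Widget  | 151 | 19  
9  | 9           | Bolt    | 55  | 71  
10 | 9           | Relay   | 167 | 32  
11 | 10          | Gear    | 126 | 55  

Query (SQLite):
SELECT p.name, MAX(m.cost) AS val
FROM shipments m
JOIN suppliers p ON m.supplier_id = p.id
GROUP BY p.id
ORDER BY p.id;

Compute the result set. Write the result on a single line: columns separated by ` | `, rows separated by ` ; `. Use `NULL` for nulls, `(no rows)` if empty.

Mira | 44 ; Priya | 78 ; Hank | 67

Join each shipments row to its suppliers via supplier_id.
Group joined rows by suppliers.id; compute MAX(m.cost) per group.
  5: ids {2, 6} → MAX(m.cost)=44
  9: ids {4, 5, 8, 9, 10} → MAX(m.cost)=78
  10: ids {1, 3, 7, 11} → MAX(m.cost)=67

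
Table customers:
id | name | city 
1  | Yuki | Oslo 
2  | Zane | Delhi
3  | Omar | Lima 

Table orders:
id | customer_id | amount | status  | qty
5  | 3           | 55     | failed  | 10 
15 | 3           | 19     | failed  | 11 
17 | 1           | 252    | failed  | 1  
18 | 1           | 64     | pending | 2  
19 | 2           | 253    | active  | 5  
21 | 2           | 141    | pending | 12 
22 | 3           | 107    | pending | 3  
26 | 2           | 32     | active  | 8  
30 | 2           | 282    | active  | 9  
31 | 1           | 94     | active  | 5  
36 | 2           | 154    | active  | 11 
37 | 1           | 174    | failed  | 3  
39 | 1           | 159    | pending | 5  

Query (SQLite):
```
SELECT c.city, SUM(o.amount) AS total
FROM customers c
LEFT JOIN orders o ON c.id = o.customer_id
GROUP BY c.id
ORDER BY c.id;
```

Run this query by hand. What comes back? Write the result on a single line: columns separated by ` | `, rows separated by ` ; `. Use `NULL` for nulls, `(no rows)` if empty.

Oslo | 743 ; Delhi | 862 ; Lima | 181

LEFT JOIN keeps every customers row; unmatched ones get NULL for orders columns.
Group by customers.id and compute SUM(o.amount). SUM over an all-NULL group is NULL.
  1: ids {17, 18, 31, 37, 39} → SUM(o.amount)=743
  2: ids {19, 21, 26, 30, 36} → SUM(o.amount)=862
  3: ids {5, 15, 22} → SUM(o.amount)=181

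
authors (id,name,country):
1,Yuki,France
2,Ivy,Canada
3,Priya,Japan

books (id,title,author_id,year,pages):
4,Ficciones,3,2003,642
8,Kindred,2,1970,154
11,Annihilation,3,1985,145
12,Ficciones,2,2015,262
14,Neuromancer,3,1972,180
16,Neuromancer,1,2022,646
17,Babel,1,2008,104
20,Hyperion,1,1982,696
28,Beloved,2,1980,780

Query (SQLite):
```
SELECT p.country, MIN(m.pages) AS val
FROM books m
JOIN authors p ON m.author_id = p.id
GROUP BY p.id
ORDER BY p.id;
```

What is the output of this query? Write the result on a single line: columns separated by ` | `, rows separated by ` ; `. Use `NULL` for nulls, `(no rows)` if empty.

France | 104 ; Canada | 154 ; Japan | 145

Join each books row to its authors via author_id.
Group joined rows by authors.id; compute MIN(m.pages) per group.
  1: ids {16, 17, 20} → MIN(m.pages)=104
  2: ids {8, 12, 28} → MIN(m.pages)=154
  3: ids {4, 11, 14} → MIN(m.pages)=145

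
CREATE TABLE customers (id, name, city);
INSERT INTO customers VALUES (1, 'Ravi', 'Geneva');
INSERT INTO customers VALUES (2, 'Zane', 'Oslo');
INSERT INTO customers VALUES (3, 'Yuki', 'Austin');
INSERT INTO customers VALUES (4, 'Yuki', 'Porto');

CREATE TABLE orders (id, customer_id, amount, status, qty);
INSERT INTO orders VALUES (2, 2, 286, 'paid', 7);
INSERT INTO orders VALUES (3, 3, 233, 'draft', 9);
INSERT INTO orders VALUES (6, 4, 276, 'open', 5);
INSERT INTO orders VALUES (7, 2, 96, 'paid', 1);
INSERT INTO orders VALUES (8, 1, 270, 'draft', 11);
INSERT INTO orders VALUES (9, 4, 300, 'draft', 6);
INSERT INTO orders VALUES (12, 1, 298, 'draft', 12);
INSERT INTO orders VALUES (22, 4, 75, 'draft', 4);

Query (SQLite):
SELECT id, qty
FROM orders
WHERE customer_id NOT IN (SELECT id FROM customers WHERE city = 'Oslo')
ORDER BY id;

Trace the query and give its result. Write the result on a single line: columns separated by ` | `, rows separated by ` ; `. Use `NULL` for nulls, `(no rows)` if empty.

Inner query: customers.id where city = 'Oslo'.
Outer: keep orders rows whose customer_id is not in that set.
Inner query → {2}

3 | 9 ; 6 | 5 ; 8 | 11 ; 9 | 6 ; 12 | 12 ; 22 | 4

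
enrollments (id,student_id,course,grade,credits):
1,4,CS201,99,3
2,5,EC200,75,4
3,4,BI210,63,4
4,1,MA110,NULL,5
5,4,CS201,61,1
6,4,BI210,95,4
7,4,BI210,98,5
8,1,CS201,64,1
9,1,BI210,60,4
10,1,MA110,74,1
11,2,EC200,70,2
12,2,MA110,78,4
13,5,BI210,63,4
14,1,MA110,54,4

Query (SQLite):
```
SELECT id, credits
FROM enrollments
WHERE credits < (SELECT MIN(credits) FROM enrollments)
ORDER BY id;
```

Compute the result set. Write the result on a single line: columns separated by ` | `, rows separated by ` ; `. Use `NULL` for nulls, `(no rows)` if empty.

(no rows)

Scalar subquery: MIN(credits) over all enrollments rows = 1.
Keep rows where credits < that value.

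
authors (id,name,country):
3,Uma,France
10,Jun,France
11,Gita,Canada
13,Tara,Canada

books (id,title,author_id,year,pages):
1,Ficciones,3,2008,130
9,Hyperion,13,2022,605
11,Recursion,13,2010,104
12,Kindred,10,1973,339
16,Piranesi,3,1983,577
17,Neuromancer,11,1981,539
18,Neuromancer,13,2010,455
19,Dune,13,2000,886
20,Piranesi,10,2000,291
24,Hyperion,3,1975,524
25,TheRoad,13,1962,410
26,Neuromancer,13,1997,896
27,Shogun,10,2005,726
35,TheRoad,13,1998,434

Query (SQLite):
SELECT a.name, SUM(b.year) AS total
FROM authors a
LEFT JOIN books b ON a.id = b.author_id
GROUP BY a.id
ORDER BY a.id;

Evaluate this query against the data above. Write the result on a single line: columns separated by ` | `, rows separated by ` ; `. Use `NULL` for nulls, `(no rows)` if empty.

Uma | 5966 ; Jun | 5978 ; Gita | 1981 ; Tara | 13999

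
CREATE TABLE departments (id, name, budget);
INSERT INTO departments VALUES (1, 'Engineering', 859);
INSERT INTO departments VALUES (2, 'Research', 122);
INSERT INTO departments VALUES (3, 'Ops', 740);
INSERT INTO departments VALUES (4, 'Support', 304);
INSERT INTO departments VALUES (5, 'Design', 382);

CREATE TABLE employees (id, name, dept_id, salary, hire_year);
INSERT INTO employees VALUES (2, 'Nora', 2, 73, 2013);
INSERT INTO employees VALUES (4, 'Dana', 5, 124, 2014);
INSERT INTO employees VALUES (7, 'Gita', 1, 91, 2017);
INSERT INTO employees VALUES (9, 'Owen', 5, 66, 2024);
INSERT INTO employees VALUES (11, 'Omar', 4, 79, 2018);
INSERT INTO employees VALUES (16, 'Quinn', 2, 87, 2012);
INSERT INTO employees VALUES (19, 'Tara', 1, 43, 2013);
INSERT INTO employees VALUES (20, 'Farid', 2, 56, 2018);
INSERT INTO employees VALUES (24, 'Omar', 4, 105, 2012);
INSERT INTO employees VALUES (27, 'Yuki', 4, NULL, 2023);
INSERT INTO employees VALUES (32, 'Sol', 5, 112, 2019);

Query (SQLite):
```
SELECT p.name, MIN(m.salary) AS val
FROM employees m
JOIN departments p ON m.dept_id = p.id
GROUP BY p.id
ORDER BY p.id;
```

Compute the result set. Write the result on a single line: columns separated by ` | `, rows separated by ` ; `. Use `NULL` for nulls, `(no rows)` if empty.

Join each employees row to its departments via dept_id.
Group joined rows by departments.id; compute MIN(m.salary) per group.
  1: ids {7, 19} → MIN(m.salary)=43
  2: ids {2, 16, 20} → MIN(m.salary)=56
  4: ids {11, 24, 27} → MIN(m.salary)=79
  5: ids {4, 9, 32} → MIN(m.salary)=66

Engineering | 43 ; Research | 56 ; Support | 79 ; Design | 66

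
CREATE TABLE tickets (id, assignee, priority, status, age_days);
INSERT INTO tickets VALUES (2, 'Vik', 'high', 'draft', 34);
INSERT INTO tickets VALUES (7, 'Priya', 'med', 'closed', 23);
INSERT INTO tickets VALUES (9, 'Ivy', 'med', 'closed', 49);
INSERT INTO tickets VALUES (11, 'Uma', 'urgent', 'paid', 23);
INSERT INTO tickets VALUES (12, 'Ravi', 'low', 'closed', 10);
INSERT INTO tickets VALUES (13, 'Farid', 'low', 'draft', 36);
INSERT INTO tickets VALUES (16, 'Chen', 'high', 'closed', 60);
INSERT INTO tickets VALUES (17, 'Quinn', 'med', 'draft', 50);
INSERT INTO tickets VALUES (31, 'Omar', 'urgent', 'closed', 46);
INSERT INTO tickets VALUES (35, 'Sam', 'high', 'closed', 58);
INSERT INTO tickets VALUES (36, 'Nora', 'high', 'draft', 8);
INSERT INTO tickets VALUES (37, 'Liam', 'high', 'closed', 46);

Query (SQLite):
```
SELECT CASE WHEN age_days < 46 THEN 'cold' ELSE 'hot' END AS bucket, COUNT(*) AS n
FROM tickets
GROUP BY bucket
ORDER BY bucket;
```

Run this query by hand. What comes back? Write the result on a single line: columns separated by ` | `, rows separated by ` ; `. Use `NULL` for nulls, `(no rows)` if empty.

cold | 6 ; hot | 6

Bucket rows by age_days < 46 → 'cold' else 'hot'; count each bucket.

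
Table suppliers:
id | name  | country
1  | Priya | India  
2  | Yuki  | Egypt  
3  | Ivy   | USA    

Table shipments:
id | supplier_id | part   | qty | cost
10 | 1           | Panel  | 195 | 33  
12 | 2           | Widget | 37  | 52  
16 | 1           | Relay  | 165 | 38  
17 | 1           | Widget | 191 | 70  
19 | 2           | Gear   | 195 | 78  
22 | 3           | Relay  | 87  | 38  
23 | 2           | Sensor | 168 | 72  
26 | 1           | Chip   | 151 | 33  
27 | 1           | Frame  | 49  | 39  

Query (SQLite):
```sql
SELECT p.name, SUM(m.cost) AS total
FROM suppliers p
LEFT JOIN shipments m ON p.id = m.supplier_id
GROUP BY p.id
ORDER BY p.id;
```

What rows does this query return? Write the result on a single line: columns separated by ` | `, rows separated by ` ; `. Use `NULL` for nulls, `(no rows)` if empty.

Priya | 213 ; Yuki | 202 ; Ivy | 38

LEFT JOIN keeps every suppliers row; unmatched ones get NULL for shipments columns.
Group by suppliers.id and compute SUM(m.cost). SUM over an all-NULL group is NULL.
  1: ids {10, 16, 17, 26, 27} → SUM(m.cost)=213
  2: ids {12, 19, 23} → SUM(m.cost)=202
  3: ids {22} → SUM(m.cost)=38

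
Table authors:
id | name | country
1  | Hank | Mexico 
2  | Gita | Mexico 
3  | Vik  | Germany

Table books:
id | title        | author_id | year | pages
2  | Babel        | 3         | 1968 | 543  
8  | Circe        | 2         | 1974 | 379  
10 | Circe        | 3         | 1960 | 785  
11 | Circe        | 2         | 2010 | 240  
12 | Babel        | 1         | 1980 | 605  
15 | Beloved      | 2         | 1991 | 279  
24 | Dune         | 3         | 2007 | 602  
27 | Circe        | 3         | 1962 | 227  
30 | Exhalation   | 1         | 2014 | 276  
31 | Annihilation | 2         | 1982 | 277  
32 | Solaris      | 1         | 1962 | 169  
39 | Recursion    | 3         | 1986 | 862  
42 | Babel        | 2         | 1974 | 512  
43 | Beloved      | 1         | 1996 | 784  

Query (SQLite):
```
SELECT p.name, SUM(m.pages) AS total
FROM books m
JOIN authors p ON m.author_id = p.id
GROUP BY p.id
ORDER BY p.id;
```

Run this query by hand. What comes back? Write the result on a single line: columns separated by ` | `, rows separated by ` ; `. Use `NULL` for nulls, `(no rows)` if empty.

Hank | 1834 ; Gita | 1687 ; Vik | 3019

Join each books row to its authors via author_id.
Group joined rows by authors.id; compute SUM(m.pages) per group.
  1: ids {12, 30, 32, 43} → SUM(m.pages)=1834
  2: ids {8, 11, 15, 31, 42} → SUM(m.pages)=1687
  3: ids {2, 10, 24, 27, 39} → SUM(m.pages)=3019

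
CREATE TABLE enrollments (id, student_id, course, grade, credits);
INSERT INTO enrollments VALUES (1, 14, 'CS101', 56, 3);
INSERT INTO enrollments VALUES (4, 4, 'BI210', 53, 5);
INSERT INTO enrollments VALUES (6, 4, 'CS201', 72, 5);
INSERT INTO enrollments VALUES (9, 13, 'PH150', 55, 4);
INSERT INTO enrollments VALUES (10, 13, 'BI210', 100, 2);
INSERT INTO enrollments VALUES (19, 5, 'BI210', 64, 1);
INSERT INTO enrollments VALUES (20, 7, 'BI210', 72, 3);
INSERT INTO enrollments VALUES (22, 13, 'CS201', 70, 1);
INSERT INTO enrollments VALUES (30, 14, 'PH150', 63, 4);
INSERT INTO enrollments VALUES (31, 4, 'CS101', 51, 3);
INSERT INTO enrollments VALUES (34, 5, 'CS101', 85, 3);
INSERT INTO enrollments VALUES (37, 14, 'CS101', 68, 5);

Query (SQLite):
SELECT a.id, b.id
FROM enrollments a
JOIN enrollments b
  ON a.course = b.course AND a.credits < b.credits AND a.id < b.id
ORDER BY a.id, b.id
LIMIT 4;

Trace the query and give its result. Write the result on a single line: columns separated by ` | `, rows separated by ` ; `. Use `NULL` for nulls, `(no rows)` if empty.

Pairs (a,b) with same course, a.credits < b.credits, a.id < b.id.
course groups: BI210:{4,10,19,20} CS101:{1,31,34,37} CS201:{6,22} PH150:{9,30}
Ordered by (a.id, b.id); first 4.

1 | 37 ; 10 | 20 ; 19 | 20 ; 31 | 37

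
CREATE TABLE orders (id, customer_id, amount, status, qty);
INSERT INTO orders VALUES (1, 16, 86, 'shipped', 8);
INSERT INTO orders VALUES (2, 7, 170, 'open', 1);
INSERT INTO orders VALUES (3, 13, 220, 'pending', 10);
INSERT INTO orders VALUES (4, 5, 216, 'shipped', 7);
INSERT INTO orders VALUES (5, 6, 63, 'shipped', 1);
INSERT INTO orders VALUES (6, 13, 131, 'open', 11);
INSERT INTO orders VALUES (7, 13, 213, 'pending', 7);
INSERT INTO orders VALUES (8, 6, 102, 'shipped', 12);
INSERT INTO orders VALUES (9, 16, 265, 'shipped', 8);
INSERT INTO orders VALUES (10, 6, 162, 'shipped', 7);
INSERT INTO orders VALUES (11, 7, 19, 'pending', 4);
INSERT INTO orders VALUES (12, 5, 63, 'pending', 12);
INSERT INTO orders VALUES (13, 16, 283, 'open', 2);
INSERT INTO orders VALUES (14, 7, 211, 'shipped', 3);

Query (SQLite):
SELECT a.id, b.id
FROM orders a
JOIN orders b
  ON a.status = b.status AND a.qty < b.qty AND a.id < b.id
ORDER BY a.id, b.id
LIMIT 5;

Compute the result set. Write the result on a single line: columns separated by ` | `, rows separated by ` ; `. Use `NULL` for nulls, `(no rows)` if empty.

1 | 8 ; 2 | 6 ; 2 | 13 ; 3 | 12 ; 4 | 8

Pairs (a,b) with same status, a.qty < b.qty, a.id < b.id.
status groups: open:{2,6,13} pending:{3,7,11,12} shipped:{1,4,5,8,9,10,14}
Ordered by (a.id, b.id); first 5.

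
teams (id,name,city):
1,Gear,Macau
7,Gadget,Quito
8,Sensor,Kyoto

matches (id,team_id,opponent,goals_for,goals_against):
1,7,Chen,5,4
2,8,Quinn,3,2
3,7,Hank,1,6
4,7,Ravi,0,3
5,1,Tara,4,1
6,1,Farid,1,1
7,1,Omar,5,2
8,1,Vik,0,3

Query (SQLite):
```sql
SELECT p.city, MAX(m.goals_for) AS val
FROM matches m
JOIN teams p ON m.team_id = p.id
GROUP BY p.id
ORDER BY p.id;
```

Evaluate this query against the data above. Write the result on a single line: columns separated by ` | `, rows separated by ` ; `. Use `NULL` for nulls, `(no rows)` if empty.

Join each matches row to its teams via team_id.
Group joined rows by teams.id; compute MAX(m.goals_for) per group.
  1: ids {5, 6, 7, 8} → MAX(m.goals_for)=5
  7: ids {1, 3, 4} → MAX(m.goals_for)=5
  8: ids {2} → MAX(m.goals_for)=3

Macau | 5 ; Quito | 5 ; Kyoto | 3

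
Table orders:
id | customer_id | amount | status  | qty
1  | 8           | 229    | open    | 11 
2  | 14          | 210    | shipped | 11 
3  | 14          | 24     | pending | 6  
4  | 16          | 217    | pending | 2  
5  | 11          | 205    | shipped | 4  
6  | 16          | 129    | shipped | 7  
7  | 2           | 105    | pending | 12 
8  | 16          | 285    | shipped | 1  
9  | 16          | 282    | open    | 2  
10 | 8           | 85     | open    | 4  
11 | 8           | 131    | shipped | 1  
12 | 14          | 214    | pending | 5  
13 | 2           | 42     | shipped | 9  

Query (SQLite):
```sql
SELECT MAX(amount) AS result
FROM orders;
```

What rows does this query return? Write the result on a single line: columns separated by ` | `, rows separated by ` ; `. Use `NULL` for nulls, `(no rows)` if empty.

285

All amount values: [229, 210, 24, 217, 205, 129, 105, 285, 282, 85, 131, 214, 42].
MAX of non-NULL values = 285.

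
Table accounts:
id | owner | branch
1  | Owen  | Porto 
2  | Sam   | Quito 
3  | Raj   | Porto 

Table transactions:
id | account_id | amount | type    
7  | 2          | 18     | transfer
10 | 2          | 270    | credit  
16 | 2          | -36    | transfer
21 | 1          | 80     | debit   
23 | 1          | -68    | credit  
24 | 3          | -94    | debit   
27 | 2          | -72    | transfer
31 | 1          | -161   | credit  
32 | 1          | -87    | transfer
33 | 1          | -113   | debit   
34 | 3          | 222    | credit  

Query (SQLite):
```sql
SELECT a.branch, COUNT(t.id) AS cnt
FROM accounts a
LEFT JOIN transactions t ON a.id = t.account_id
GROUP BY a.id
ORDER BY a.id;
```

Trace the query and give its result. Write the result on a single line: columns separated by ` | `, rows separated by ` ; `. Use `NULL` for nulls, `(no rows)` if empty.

Porto | 5 ; Quito | 4 ; Porto | 2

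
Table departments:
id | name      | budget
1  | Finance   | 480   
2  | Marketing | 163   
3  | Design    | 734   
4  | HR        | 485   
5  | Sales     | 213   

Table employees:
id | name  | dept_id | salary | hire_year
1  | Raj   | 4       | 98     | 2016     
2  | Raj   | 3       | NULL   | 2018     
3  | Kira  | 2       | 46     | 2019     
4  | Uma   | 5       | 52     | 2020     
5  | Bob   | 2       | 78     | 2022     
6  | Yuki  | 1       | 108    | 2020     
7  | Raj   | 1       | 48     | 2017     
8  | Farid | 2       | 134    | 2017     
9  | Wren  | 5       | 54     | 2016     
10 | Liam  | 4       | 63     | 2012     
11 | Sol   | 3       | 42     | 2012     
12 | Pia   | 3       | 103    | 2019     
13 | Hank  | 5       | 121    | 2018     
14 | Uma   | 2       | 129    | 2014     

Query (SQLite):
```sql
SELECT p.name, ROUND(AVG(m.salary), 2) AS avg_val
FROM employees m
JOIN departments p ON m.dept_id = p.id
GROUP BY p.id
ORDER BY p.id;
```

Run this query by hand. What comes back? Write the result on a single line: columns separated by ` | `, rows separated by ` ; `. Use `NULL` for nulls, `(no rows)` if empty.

Finance | 78 ; Marketing | 96.75 ; Design | 72.5 ; HR | 80.5 ; Sales | 75.67

Join each employees row to its departments via dept_id.
Group joined rows by departments.id; compute ROUND(AVG(m.salary), 2) per group.
  1: ids {6, 7} → ROUND(AVG(m.salary), 2)=78
  2: ids {3, 5, 8, 14} → ROUND(AVG(m.salary), 2)=96.75
  3: ids {2, 11, 12} → ROUND(AVG(m.salary), 2)=72.5
  4: ids {1, 10} → ROUND(AVG(m.salary), 2)=80.5
  5: ids {4, 9, 13} → ROUND(AVG(m.salary), 2)=75.67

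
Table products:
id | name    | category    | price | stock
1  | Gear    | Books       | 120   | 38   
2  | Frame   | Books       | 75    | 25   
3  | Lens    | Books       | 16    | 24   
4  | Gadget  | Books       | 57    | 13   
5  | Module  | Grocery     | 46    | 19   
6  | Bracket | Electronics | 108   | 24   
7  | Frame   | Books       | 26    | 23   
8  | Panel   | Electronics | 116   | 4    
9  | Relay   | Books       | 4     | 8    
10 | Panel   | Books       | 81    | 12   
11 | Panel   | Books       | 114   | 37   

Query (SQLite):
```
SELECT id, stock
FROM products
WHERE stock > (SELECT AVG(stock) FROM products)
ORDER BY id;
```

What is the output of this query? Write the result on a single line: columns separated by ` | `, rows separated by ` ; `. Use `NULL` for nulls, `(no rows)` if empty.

Scalar subquery: AVG(stock) over all products rows = 20.636364 (≈; comparison uses full precision).
Keep rows where stock > that value.

1 | 38 ; 2 | 25 ; 3 | 24 ; 6 | 24 ; 7 | 23 ; 11 | 37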